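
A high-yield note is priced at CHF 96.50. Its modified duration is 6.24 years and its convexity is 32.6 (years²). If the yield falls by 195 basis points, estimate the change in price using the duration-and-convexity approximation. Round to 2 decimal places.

+CHF 12.34

Duration effect: -D_mod·Δy = -6.24 × (-0.0195) = +0.121680
Convexity effect: ½·C·(Δy)² = 0.5 × 32.6 × (-0.0195)² = +0.006198075
ΔP/P ≈ +0.121680 + 0.006198075 = +0.127878075
ΔP ≈ 96.50 × (+0.127878075) = +12.3402342375.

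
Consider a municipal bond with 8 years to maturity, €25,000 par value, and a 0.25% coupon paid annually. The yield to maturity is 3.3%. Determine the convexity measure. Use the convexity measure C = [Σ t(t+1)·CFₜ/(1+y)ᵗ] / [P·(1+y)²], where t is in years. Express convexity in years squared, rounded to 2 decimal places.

66.57

With y = 0.033:
  t   CF        PV=CF/(1+0.033)^t    t·PV        t(t+1)·PV
  1        62.50        60.5034        60.5034         121.0068
  2        62.50        58.5706       117.1411         351.4234
  3        62.50        56.6995       170.0984         680.3937
  4        62.50        54.8882       219.5527       1,097.7633
  5        62.50        53.1347       265.6736       1,594.0416
  6        62.50        51.4373       308.6237       2,160.3662
  7        62.50        49.7941       348.5586       2,788.4688
  8    25,062.50    19,329.5533   154,636.4264   1,391,727.8378
  Σ                 19,714.5810   156,126.5780   1,400,521.3017
P = 19,714.5810.
Convexity = Σ t(t+1)·PV / [P·(1+y)²] = 1,400,521.3017 / (19,714.5810 × 1.067089) = 66.57352.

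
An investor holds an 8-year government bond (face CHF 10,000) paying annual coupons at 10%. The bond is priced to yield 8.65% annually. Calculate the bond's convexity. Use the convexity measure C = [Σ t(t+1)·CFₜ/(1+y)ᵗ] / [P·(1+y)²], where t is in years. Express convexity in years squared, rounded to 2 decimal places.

40.57

With y = 0.0865:
  t   CF        PV=CF/(1+0.0865)^t    t·PV        t(t+1)·PV
  1     1,000.00       920.3866       920.3866       1,840.7731
  2     1,000.00       847.1114     1,694.2228       5,082.6685
  3     1,000.00       779.6700     2,339.0099       9,356.0397
  4     1,000.00       717.5978     2,870.3911      14,351.9553
  5     1,000.00       660.4673     3,302.3367      19,814.0202
  6     1,000.00       607.8853     3,647.3116      25,531.1811
  7     1,000.00       559.4894     3,916.4260      31,331.4080
  8    11,000.00     5,664.4121    45,315.2966     407,837.6694
  Σ                 10,757.0198    64,005.3813     515,145.7154
P = 10,757.0198.
Convexity = Σ t(t+1)·PV / [P·(1+y)²] = 515,145.7154 / (10,757.0198 × 1.180482) = 40.56754.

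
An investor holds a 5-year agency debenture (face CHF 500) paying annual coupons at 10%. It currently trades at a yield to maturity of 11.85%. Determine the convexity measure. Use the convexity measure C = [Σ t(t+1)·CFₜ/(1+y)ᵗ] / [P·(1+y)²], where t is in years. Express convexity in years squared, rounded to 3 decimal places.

18.543

With y = 0.1185:
  t   CF        PV=CF/(1+0.1185)^t    t·PV        t(t+1)·PV
  1        50.00        44.7027        44.7027          89.4055
  2        50.00        39.9667        79.9334         239.8001
  3        50.00        35.7324       107.1972         428.7887
  4        50.00        31.9467       127.7868         638.9341
  5       550.00       314.1830     1,570.9152       9,425.4914
  Σ                    466.5315     1,930.5353      10,822.4196
P = 466.5315.
Convexity = Σ t(t+1)·PV / [P·(1+y)²] = 10,822.4196 / (466.5315 × 1.251042) = 18.54263.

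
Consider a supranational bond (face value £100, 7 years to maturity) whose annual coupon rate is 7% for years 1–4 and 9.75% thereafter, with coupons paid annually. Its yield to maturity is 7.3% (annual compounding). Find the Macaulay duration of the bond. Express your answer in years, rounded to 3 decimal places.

Periodic yield y = 0.073. Discount each cash flow and weight by its year:
  t   CF        PV=CF/(1+0.073)^t    t·PV
  1         7.00         6.5238         6.5238
  2         7.00         6.0799        12.1599
  3         7.00         5.6663        16.9989
  4         7.00         5.2808        21.1232
  5         9.75         6.8550        34.2749
  6         9.75         6.3886        38.3317
  7       109.75        67.0203       469.1422
  Σ                    103.8147       598.5544
Price P = Σ PV = 103.8147.
Macaulay duration = Σ(t·PV) / P = 598.5544 / 103.8147 = 5.76560 years.

5.766 years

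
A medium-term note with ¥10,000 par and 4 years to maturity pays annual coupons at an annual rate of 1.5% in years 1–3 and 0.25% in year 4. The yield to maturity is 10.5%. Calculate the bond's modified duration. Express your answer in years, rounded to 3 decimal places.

3.522 years

Periodic yield y = 0.105. First find Macaulay duration:
  t   CF        PV=CF/(1+0.105)^t    t·PV
  1       150.00       135.7466       135.7466
  2       150.00       122.8476       245.6952
  3       150.00       111.1743       333.5229
  4    10,025.00     6,724.1171    26,896.4685
  Σ                  7,093.8856    27,611.4332
P = 7,093.8856; Macaulay duration = 27,611.4332 / 7,093.8856 = 3.89229 years.
Modified duration = D_Mac / (1 + y) = 3.89229 / 1.105 = 3.52243 years.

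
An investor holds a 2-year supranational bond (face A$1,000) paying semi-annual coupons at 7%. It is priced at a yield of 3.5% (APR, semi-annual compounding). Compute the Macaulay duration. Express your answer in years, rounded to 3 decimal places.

1.904 years

Periodic yield y = 0.0175. Discount each cash flow and weight by its period:
  t   CF        PV=CF/(1+0.0175)^t    t·PV
  1        35.00        34.3980        34.3980
  2        35.00        33.8064        67.6128
  3        35.00        33.2250        99.6750
  4     1,035.00       965.6121     3,862.4482
  Σ                  1,067.0415     4,064.1340
Price P = Σ PV = 1,067.0415.
Macaulay duration = Σ(t·PV) / P = 4,064.1340 / 1,067.0415 = 3.80879 half-year periods.
In years: 3.80879 / 2 = 1.90439 years.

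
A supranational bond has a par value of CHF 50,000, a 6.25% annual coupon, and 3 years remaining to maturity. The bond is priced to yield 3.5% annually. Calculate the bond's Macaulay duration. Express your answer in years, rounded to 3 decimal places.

2.834 years

Periodic yield y = 0.035. Discount each cash flow and weight by its year:
  t   CF        PV=CF/(1+0.035)^t    t·PV
  1     3,125.00     3,019.3237     3,019.3237
  2     3,125.00     2,917.2209     5,834.4419
  3    53,125.00    47,915.7062   143,747.1187
  Σ                 53,852.2508   152,600.8843
Price P = Σ PV = 53,852.2508.
Macaulay duration = Σ(t·PV) / P = 152,600.8843 / 53,852.2508 = 2.83370 years.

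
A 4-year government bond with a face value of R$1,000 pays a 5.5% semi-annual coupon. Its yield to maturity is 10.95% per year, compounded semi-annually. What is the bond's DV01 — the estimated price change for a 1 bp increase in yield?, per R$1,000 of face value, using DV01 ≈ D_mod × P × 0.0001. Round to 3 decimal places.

Periodic yield y = 0.05475.
  t   CF        PV=CF/(1+0.05475)^t    t·PV
  1        27.50        26.0725        26.0725
  2        27.50        24.7192        49.4383
  3        27.50        23.4360        70.3081
  4        27.50        22.2195        88.8781
  5        27.50        21.0661       105.3307
  6        27.50        19.9726       119.8358
  7        27.50        18.9359       132.5513
  8     1,027.50       670.7884     5,366.3074
  Σ                    827.2103     5,958.7222
P = 827.2103; D_Mac = 7.20339 half-year periods = 3.60170 yrs; D_mod = 3.41474 yrs.
DV01 ≈ 3.41474 × 827.2103 × 0.0001 = 0.282471.

R$0.282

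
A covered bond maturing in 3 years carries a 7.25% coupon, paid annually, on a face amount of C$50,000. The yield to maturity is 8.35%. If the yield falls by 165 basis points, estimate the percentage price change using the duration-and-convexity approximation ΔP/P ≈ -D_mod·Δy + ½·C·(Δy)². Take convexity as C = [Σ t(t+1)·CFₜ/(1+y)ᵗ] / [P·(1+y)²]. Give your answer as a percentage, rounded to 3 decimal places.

With y = 0.0835:
  t   CF        PV=CF/(1+0.0835)^t    t·PV        t(t+1)·PV
  1     3,625.00     3,345.6391     3,345.6391       6,691.2783
  2     3,625.00     3,087.8072     6,175.6145      18,526.8434
  3    53,625.00    42,158.0542   126,474.1627     505,896.6508
  Σ                 48,591.5006   135,995.4163     531,114.7725
P = 48,591.5006; D_Mac = 2.79875 yrs; D_mod = 2.58306 yrs; C = 9.31044.
Duration effect: -2.58306 × (-0.0165) = +0.042621
Convexity effect: 0.5 × 9.31044 × (-0.0165)² = +0.0012674
ΔP/P ≈ +0.042621 + 0.0012674 = +0.043888 = +4.3888%.

+4.389%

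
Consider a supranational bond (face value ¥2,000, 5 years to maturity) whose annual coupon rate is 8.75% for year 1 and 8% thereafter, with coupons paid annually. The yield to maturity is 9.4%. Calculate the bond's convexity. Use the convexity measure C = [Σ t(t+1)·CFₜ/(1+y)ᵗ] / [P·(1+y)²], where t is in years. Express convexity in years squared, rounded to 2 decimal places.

With y = 0.094:
  t   CF        PV=CF/(1+0.094)^t    t·PV        t(t+1)·PV
  1       175.00       159.9634       159.9634         319.9269
  2       160.00       133.6858       267.3716         802.1149
  3       160.00       122.1991       366.5973       1,466.3892
  4       160.00       111.6994       446.7975       2,233.9873
  5     2,160.00     1,378.3742     6,891.8711      41,351.2265
  Σ                  1,905.9219     8,132.6009      46,173.6448
P = 1,905.9219.
Convexity = Σ t(t+1)·PV / [P·(1+y)²] = 46,173.6448 / (1,905.9219 × 1.196836) = 20.24205.

20.24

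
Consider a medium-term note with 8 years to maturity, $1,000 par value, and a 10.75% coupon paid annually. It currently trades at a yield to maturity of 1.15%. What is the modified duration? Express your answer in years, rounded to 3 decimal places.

Periodic yield y = 0.0115. First find Macaulay duration:
  t   CF        PV=CF/(1+0.0115)^t    t·PV
  1       107.50       106.2778       106.2778
  2       107.50       105.0695       210.1390
  3       107.50       103.8749       311.6248
  4       107.50       102.6940       410.7759
  5       107.50       101.5264       507.6320
  6       107.50       100.3721       602.2328
  7       107.50        99.2310       694.6168
  8     1,107.50     1,010.6869     8,085.4952
  Σ                  1,729.7326    10,928.7944
P = 1,729.7326; Macaulay duration = 10,928.7944 / 1,729.7326 = 6.31820 years.
Modified duration = D_Mac / (1 + y) = 6.31820 / 1.0115 = 6.24637 years.

6.246 years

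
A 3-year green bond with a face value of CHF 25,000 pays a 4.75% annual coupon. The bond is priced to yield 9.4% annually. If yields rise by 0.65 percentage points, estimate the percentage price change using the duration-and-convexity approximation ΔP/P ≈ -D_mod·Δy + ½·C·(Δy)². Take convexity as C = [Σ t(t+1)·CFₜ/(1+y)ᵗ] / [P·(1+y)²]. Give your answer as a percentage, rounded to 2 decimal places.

With y = 0.094:
  t   CF        PV=CF/(1+0.094)^t    t·PV        t(t+1)·PV
  1     1,187.50     1,085.4662     1,085.4662       2,170.9324
  2     1,187.50       992.1994     1,984.3989       5,953.1966
  3    26,187.50    20,000.5563    60,001.6688     240,006.6750
  Σ                 22,078.2219    63,071.5338     248,130.8040
P = 22,078.2219; D_Mac = 2.85673 yrs; D_mod = 2.61127 yrs; C = 9.39035.
Duration effect: -2.61127 × (+0.0065) = -0.016973
Convexity effect: 0.5 × 9.39035 × (0.0065)² = +0.0001984
ΔP/P ≈ -0.016973 + 0.0001984 = -0.016775 = -1.6775%.

-1.68%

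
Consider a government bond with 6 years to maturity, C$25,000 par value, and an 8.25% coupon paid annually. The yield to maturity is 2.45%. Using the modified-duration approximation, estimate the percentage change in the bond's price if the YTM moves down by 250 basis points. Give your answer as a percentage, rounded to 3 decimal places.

Periodic yield y = 0.0245. Modified duration first:
  t   CF        PV=CF/(1+0.0245)^t    t·PV
  1     2,062.50     2,013.1772     2,013.1772
  2     2,062.50     1,965.0338     3,930.0677
  3     2,062.50     1,918.0418     5,754.1254
  4     2,062.50     1,872.1736     7,488.6942
  5     2,062.50     1,827.4022     9,137.0110
  6    27,062.50    23,404.3259   140,425.9555
  Σ                 33,000.1545   168,749.0310
P = 33,000.1545; D_Mac = 5.11358 yrs; D_mod = 5.11358/(1+0.0245) = 4.99130 yrs.
ΔP/P ≈ -D_mod · Δy = -4.99130 × (-0.025) = +0.124782 = +12.4782%.

+12.478%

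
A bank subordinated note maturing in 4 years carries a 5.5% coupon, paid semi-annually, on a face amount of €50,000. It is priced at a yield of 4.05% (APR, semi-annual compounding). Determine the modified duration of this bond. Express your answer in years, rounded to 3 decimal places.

Periodic yield y = 0.02025. First find Macaulay duration:
  t   CF        PV=CF/(1+0.02025)^t    t·PV
  1     1,375.00     1,347.7089     1,347.7089
  2     1,375.00     1,320.9595     2,641.9189
  3     1,375.00     1,294.7410     3,884.2229
  4     1,375.00     1,269.0428     5,076.1714
  5     1,375.00     1,243.8548     6,219.2739
  6     1,375.00     1,219.1667     7,315.0000
  7     1,375.00     1,194.9685     8,364.7798
  8    51,375.00    43,762.1860   350,097.4877
  Σ                 52,652.6281   384,946.5635
P = 52,652.6281; Macaulay duration = 384,946.5635 / 52,652.6281 = 7.31106 half-year periods = 3.65553 years.
Modified duration = D_Mac / (1 + y) = 3.65553 / 1.02025 = 3.58298 years.

3.583 years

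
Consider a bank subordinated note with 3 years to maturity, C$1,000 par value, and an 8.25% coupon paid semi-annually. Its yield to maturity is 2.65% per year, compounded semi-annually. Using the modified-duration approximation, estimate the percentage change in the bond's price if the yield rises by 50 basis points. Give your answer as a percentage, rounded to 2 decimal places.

-1.35%

Periodic yield y = 0.01325. Modified duration first:
  t   CF        PV=CF/(1+0.01325)^t    t·PV
  1        41.25        40.7106        40.7106
  2        41.25        40.1782        80.3564
  3        41.25        39.6528       118.9585
  4        41.25        39.1343       156.5372
  5        41.25        38.6225       193.1127
  6     1,041.25       962.1778     5,773.0669
  Σ                  1,160.4763     6,362.7423
P = 1,160.4763; D_Mac = 5.48287 half-year periods = 2.74144 yrs; D_mod = 2.74144/(1+0.01325) = 2.70559 yrs.
ΔP/P ≈ -D_mod · Δy = -2.70559 × (+0.005) = -0.013528 = -1.3528%.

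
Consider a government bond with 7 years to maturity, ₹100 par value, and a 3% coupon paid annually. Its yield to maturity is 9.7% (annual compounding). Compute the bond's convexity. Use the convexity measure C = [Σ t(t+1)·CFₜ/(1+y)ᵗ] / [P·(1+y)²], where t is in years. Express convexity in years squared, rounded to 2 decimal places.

With y = 0.097:
  t   CF        PV=CF/(1+0.097)^t    t·PV        t(t+1)·PV
  1         3.00         2.7347         2.7347           5.4695
  2         3.00         2.4929         4.9858          14.9575
  3         3.00         2.2725         6.8175          27.2698
  4         3.00         2.0715         8.2862          41.4309
  5         3.00         1.8884         9.4419          56.6512
  6         3.00         1.7214        10.3284          72.2987
  7       103.00        53.8754       377.1281       3,017.0247
  Σ                     67.0569       419.7226       3,235.1024
P = 67.0569.
Convexity = Σ t(t+1)·PV / [P·(1+y)²] = 3,235.1024 / (67.0569 × 1.203409) = 40.08956.

40.09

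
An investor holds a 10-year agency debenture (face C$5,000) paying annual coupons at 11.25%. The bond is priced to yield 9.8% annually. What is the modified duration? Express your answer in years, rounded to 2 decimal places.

Periodic yield y = 0.098. First find Macaulay duration:
  t   CF        PV=CF/(1+0.098)^t    t·PV
  1       562.50       512.2951       512.2951
  2       562.50       466.5711       933.1422
  3       562.50       424.9282     1,274.7845
  4       562.50       387.0020     1,548.0078
  5       562.50       352.4608     1,762.3040
  6       562.50       321.0026     1,926.0153
  7       562.50       292.3521     2,046.4644
  8       562.50       266.2587     2,130.0696
  9       562.50       242.4943     2,182.4484
  10    5,562.50     2,183.9698    21,839.6977
  Σ                  5,449.3344    36,155.2290
P = 5,449.3344; Macaulay duration = 36,155.2290 / 5,449.3344 = 6.63480 years.
Modified duration = D_Mac / (1 + y) = 6.63480 / 1.098 = 6.04262 years.

6.04 years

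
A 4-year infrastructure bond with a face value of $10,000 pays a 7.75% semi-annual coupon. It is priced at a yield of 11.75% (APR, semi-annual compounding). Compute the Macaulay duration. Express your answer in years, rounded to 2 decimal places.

3.48 years

Periodic yield y = 0.05875. Discount each cash flow and weight by its period:
  t   CF        PV=CF/(1+0.05875)^t    t·PV
  1       387.50       365.9976       365.9976
  2       387.50       345.6884       691.3769
  3       387.50       326.5062       979.5186
  4       387.50       308.3884     1,233.5535
  5       387.50       291.2759     1,456.3796
  6       387.50       275.1130     1,650.6782
  7       387.50       259.8470     1,818.9292
  8    10,387.50     6,579.0570    52,632.4561
  Σ                  8,751.8737    60,828.8898
Price P = Σ PV = 8,751.8737.
Macaulay duration = Σ(t·PV) / P = 60,828.8898 / 8,751.8737 = 6.95038 half-year periods.
In years: 6.95038 / 2 = 3.47519 years.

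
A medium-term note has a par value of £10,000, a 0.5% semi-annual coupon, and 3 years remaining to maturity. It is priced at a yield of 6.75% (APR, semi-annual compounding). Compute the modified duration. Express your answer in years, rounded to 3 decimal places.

2.882 years

Periodic yield y = 0.03375. First find Macaulay duration:
  t   CF        PV=CF/(1+0.03375)^t    t·PV
  1        25.00        24.1838        24.1838
  2        25.00        23.3942        46.7885
  3        25.00        22.6305        67.8914
  4        25.00        21.8916        87.5665
  5        25.00        21.1769       105.8845
  6    10,025.00     8,214.6913    49,288.1476
  Σ                  8,327.9683    49,620.4623
P = 8,327.9683; Macaulay duration = 49,620.4623 / 8,327.9683 = 5.95829 half-year periods = 2.97915 years.
Modified duration = D_Mac / (1 + y) = 2.97915 / 1.03375 = 2.88188 years.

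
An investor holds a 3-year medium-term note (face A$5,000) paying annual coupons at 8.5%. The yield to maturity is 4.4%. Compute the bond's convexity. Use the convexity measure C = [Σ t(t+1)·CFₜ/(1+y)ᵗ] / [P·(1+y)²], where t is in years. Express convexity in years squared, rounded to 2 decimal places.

9.95

With y = 0.044:
  t   CF        PV=CF/(1+0.044)^t    t·PV        t(t+1)·PV
  1       425.00       407.0881       407.0881         814.1762
  2       425.00       389.9312       779.8623       2,339.5869
  3     5,425.00     4,767.5828    14,302.7485      57,210.9939
  Σ                  5,564.6021    15,489.6989      60,364.7570
P = 5,564.6021.
Convexity = Σ t(t+1)·PV / [P·(1+y)²] = 60,364.7570 / (5,564.6021 × 1.089936) = 9.95287.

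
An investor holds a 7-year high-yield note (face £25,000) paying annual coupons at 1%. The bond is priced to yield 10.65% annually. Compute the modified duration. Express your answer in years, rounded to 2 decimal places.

6.05 years

Periodic yield y = 0.1065. First find Macaulay duration:
  t   CF        PV=CF/(1+0.1065)^t    t·PV
  1       250.00       225.9376       225.9376
  2       250.00       204.1913       408.3825
  3       250.00       184.5380       553.6139
  4       250.00       166.7763       667.1052
  5       250.00       150.7242       753.6209
  6       250.00       136.2171       817.3024
  7    25,250.00    12,433.7306    87,036.1145
  Σ                 13,502.1151    90,462.0770
P = 13,502.1151; Macaulay duration = 90,462.0770 / 13,502.1151 = 6.69984 years.
Modified duration = D_Mac / (1 + y) = 6.69984 / 1.1065 = 6.05499 years.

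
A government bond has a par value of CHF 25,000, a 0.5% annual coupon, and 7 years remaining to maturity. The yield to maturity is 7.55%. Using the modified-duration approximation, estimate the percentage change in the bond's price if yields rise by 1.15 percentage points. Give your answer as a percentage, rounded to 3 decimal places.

Periodic yield y = 0.0755. Modified duration first:
  t   CF        PV=CF/(1+0.0755)^t    t·PV
  1       125.00       116.2250       116.2250
  2       125.00       108.0660       216.1321
  3       125.00       100.4798       301.4394
  4       125.00        93.4261       373.7045
  5       125.00        86.8676       434.3381
  6       125.00        80.7695       484.6171
  7    25,125.00    15,095.0017   105,665.0122
  Σ                 15,680.8359   107,591.4684
P = 15,680.8359; D_Mac = 6.86134 yrs; D_mod = 6.86134/(1+0.0755) = 6.37967 yrs.
ΔP/P ≈ -D_mod · Δy = -6.37967 × (+0.0115) = -0.073366 = -7.3366%.

-7.337%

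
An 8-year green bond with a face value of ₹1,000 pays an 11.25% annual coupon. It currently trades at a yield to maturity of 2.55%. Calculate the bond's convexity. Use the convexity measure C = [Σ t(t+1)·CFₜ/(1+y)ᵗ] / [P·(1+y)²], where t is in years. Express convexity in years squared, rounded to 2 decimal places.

48.03

With y = 0.0255:
  t   CF        PV=CF/(1+0.0255)^t    t·PV        t(t+1)·PV
  1       112.50       109.7026       109.7026         219.4052
  2       112.50       106.9747       213.9495         641.8484
  3       112.50       104.3147       312.9441       1,251.7764
  4       112.50       101.7208       406.8833       2,034.4165
  5       112.50        99.1914       495.9572       2,975.7432
  6       112.50        96.7250       580.3497       4,062.4481
  7       112.50        94.3198       660.2386       5,281.9088
  8     1,112.50       909.5251     7,276.2010      65,485.8092
  Σ                  1,622.4742    10,056.2260      81,953.3557
P = 1,622.4742.
Convexity = Σ t(t+1)·PV / [P·(1+y)²] = 81,953.3557 / (1,622.4742 × 1.051650) = 48.03056.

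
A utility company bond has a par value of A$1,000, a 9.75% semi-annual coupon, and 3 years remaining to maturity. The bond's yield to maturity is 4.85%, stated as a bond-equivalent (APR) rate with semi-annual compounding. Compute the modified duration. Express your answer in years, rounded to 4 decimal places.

2.6315 years

Periodic yield y = 0.02425. First find Macaulay duration:
  t   CF        PV=CF/(1+0.02425)^t    t·PV
  1        48.75        47.5958        47.5958
  2        48.75        46.4689        92.9379
  3        48.75        45.3687       136.1062
  4        48.75        44.2946       177.1784
  5        48.75        43.2459       216.2294
  6     1,048.75       908.3143     5,449.8856
  Σ                  1,135.2882     6,119.9333
P = 1,135.2882; Macaulay duration = 6,119.9333 / 1,135.2882 = 5.39064 half-year periods = 2.69532 years.
Modified duration = D_Mac / (1 + y) = 2.69532 / 1.02425 = 2.63151 years.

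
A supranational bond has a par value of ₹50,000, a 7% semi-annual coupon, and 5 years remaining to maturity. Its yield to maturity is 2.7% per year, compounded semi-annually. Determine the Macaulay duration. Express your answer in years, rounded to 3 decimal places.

4.375 years

Periodic yield y = 0.0135. Discount each cash flow and weight by its period:
  t   CF        PV=CF/(1+0.0135)^t    t·PV
  1     1,750.00     1,726.6897     1,726.6897
  2     1,750.00     1,703.6899     3,407.3798
  3     1,750.00     1,680.9964     5,042.9893
  4     1,750.00     1,658.6053     6,634.4210
  5     1,750.00     1,636.5123     8,182.5617
  6     1,750.00     1,614.7137     9,688.2822
  7     1,750.00     1,593.2054    11,152.4380
  8     1,750.00     1,571.9836    12,575.8692
  9     1,750.00     1,551.0445    13,959.4009
  10   51,750.00    45,255.6518   452,556.5176
  Σ                 59,993.0927   524,926.5493
Price P = Σ PV = 59,993.0927.
Macaulay duration = Σ(t·PV) / P = 524,926.5493 / 59,993.0927 = 8.74978 half-year periods.
In years: 8.74978 / 2 = 4.37489 years.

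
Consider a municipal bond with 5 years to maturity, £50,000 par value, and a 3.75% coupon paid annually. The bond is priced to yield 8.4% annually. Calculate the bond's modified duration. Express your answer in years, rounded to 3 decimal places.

4.251 years

Periodic yield y = 0.084. First find Macaulay duration:
  t   CF        PV=CF/(1+0.084)^t    t·PV
  1     1,875.00     1,729.7048     1,729.7048
  2     1,875.00     1,595.6686     3,191.3373
  3     1,875.00     1,472.0190     4,416.0571
  4     1,875.00     1,357.9511     5,431.8046
  5    51,875.00    34,658.6545   173,293.2725
  Σ                 40,813.9981   188,062.1762
P = 40,813.9981; Macaulay duration = 188,062.1762 / 40,813.9981 = 4.60779 years.
Modified duration = D_Mac / (1 + y) = 4.60779 / 1.084 = 4.25073 years.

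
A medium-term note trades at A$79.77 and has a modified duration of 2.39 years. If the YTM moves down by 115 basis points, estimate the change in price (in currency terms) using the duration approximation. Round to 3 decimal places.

+A$2.192

Duration approximation: ΔP/P ≈ -D_mod · Δy = -2.39 × (-0.0115) = +0.027485.
ΔP ≈ 79.77 × (+0.027485) = +2.19247845.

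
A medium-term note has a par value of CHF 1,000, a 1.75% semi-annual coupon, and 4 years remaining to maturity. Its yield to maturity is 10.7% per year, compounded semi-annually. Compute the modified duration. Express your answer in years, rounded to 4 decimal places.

3.6572 years

Periodic yield y = 0.0535. First find Macaulay duration:
  t   CF        PV=CF/(1+0.0535)^t    t·PV
  1         8.75         8.3056         8.3056
  2         8.75         7.8839        15.7677
  3         8.75         7.4835        22.4505
  4         8.75         7.1035        28.4138
  5         8.75         6.7427        33.7136
  6         8.75         6.4003        38.4018
  7         8.75         6.0753        42.5270
  8     1,008.75       664.8248     5,318.5986
  Σ                    714.8196     5,508.1787
P = 714.8196; Macaulay duration = 5,508.1787 / 714.8196 = 7.70569 half-year periods = 3.85285 years.
Modified duration = D_Mac / (1 + y) = 3.85285 / 1.0535 = 3.65719 years.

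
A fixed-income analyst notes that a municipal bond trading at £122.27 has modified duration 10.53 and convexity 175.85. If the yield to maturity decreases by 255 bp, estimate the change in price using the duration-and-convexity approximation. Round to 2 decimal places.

Duration effect: -D_mod·Δy = -10.53 × (-0.0255) = +0.268515
Convexity effect: ½·C·(Δy)² = 0.5 × 175.85 × (-0.0255)² = +0.05717323125
ΔP/P ≈ +0.268515 + 0.05717323125 = +0.32568823125
ΔP ≈ 122.27 × (+0.32568823125) = +39.8219000349375.

+£39.82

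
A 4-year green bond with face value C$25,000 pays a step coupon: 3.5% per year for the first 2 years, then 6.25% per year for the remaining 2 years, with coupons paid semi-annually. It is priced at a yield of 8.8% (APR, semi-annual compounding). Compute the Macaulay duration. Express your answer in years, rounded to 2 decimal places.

Periodic yield y = 0.044. Discount each cash flow and weight by its period:
  t   CF        PV=CF/(1+0.044)^t    t·PV
  1       437.50       419.0613       419.0613
  2       437.50       401.3997       802.7994
  3       437.50       384.4825     1,153.4475
  4       437.50       368.2782     1,473.1130
  5       781.25       629.9231     3,149.6155
  6       781.25       603.3746     3,620.2477
  7       781.25       577.9450     4,045.6153
  8    25,781.25    18,268.3776   146,147.0212
  Σ                 21,652.8422   160,810.9209
Price P = Σ PV = 21,652.8422.
Macaulay duration = Σ(t·PV) / P = 160,810.9209 / 21,652.8422 = 7.42678 half-year periods.
In years: 7.42678 / 2 = 3.71339 years.

3.71 years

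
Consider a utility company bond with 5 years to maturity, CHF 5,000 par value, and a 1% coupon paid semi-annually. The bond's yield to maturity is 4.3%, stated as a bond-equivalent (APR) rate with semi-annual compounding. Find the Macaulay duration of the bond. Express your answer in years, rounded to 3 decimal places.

4.878 years

Periodic yield y = 0.0215. Discount each cash flow and weight by its period:
  t   CF        PV=CF/(1+0.0215)^t    t·PV
  1        25.00        24.4738        24.4738
  2        25.00        23.9587        47.9174
  3        25.00        23.4544        70.3633
  4        25.00        22.9608        91.8431
  5        25.00        22.4775       112.3875
  6        25.00        22.0044       132.0265
  7        25.00        21.5413       150.7889
  8        25.00        21.0879       168.7031
  9        25.00        20.6440       185.7964
  10    5,025.00     4,062.1163    40,621.1633
  Σ                  4,264.7192    41,605.4633
Price P = Σ PV = 4,264.7192.
Macaulay duration = Σ(t·PV) / P = 41,605.4633 / 4,264.7192 = 9.75573 half-year periods.
In years: 9.75573 / 2 = 4.87787 years.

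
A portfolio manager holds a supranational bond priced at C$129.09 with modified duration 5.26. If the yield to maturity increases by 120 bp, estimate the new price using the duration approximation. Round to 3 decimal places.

C$120.942

Duration approximation: ΔP/P ≈ -D_mod · Δy = -5.26 × (+0.012) = -0.063120.
New price ≈ 129.09 × (1 - 0.063120) = 120.9418392.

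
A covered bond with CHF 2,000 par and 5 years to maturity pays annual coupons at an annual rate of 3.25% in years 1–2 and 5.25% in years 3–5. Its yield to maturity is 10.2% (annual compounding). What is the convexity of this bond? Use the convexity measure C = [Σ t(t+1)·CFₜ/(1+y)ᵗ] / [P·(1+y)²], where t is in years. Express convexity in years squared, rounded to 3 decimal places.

With y = 0.102:
  t   CF        PV=CF/(1+0.102)^t    t·PV        t(t+1)·PV
  1        65.00        58.9837        58.9837         117.9673
  2        65.00        53.5242       107.0484         321.1452
  3       105.00        78.4593       235.3779         941.5118
  4       105.00        71.1972       284.7888       1,423.9440
  5     2,105.00     1,295.2217     6,476.1087      38,856.6524
  Σ                  1,557.3861     7,162.3075      41,661.2207
P = 1,557.3861.
Convexity = Σ t(t+1)·PV / [P·(1+y)²] = 41,661.2207 / (1,557.3861 × 1.214404) = 22.02787.

22.028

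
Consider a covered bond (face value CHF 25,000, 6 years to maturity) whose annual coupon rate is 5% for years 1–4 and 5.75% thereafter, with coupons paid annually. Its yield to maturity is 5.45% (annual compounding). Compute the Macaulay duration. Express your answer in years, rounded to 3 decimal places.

5.322 years

Periodic yield y = 0.0545. Discount each cash flow and weight by its year:
  t   CF        PV=CF/(1+0.0545)^t    t·PV
  1     1,250.00     1,185.3959     1,185.3959
  2     1,250.00     1,124.1308     2,248.2616
  3     1,250.00     1,066.0320     3,198.0961
  4     1,250.00     1,010.9360     4,043.7441
  5     1,437.50     1,102.4907     5,512.4535
  6    26,437.50    19,228.2996   115,369.7976
  Σ                 24,717.2851   131,557.7488
Price P = Σ PV = 24,717.2851.
Macaulay duration = Σ(t·PV) / P = 131,557.7488 / 24,717.2851 = 5.32250 years.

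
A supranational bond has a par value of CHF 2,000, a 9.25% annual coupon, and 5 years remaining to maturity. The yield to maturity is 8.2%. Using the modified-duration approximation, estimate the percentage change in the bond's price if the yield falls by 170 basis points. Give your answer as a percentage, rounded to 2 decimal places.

Periodic yield y = 0.082. Modified duration first:
  t   CF        PV=CF/(1+0.082)^t    t·PV
  1       185.00       170.9797       170.9797
  2       185.00       158.0219       316.0437
  3       185.00       146.0461       438.1383
  4       185.00       134.9779       539.9116
  5     2,185.00     1,473.3812     7,366.9062
  Σ                  2,083.4068     8,831.9795
P = 2,083.4068; D_Mac = 4.23920 yrs; D_mod = 4.23920/(1+0.082) = 3.91793 yrs.
ΔP/P ≈ -D_mod · Δy = -3.91793 × (-0.017) = +0.066605 = +6.6605%.

+6.66%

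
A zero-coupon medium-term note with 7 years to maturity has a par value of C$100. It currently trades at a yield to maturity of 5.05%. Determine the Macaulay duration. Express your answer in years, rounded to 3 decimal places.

A zero-coupon bond has a single cash flow at maturity, so its Macaulay duration equals its maturity: 7 years.

7.000 years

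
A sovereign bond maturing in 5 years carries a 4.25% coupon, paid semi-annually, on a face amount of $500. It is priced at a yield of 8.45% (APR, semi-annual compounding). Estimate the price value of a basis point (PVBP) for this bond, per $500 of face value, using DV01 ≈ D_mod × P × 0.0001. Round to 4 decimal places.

Periodic yield y = 0.04225.
  t   CF        PV=CF/(1+0.04225)^t    t·PV
  1       10.625        10.1943        10.1943
  2       10.625         9.7810        19.5621
  3       10.625         9.3845        28.1536
  4       10.625         9.0041        36.0165
  5       10.625         8.6391        43.1956
  6       10.625         8.2889        49.7335
  7       10.625         7.9529        55.6703
  8       10.625         7.6305        61.0441
  9       10.625         7.3212        65.8907
  10     510.625       337.5849     3,375.8492
  Σ                    415.7816     3,745.3099
P = 415.7816; D_Mac = 9.00788 half-year periods = 4.50394 yrs; D_mod = 4.32136 yrs.
DV01 ≈ 4.32136 × 415.7816 × 0.0001 = 0.179674.

$0.1797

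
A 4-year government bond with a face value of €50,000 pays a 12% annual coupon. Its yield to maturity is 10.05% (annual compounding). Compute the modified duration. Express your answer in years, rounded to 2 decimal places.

3.11 years

Periodic yield y = 0.1005. First find Macaulay duration:
  t   CF        PV=CF/(1+0.1005)^t    t·PV
  1     6,000.00     5,452.0672     5,452.0672
  2     6,000.00     4,954.1729     9,908.3457
  3     6,000.00     4,501.7473    13,505.2418
  4    56,000.00    38,179.2893   152,717.1571
  Σ                 53,087.2766   181,582.8119
P = 53,087.2766; Macaulay duration = 181,582.8119 / 53,087.2766 = 3.42046 years.
Modified duration = D_Mac / (1 + y) = 3.42046 / 1.1005 = 3.10809 years.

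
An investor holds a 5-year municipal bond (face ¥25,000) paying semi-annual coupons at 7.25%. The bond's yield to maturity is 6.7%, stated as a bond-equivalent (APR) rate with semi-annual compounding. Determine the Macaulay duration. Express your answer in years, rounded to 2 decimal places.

4.29 years

Periodic yield y = 0.0335. Discount each cash flow and weight by its period:
  t   CF        PV=CF/(1+0.0335)^t    t·PV
  1       906.25       876.8747       876.8747
  2       906.25       848.4516     1,696.9031
  3       906.25       820.9498     2,462.8493
  4       906.25       794.3394     3,177.3575
  5       906.25       768.5916     3,842.9578
  6       906.25       743.6783     4,462.0701
  7       906.25       719.5727     5,037.0086
  8       906.25       696.2483     5,569.9867
  9       906.25       673.6801     6,063.1205
  10   25,906.25    18,633.7276   186,337.2761
  Σ                 25,576.1140   219,526.4044
Price P = Σ PV = 25,576.1140.
Macaulay duration = Σ(t·PV) / P = 219,526.4044 / 25,576.1140 = 8.58326 half-year periods.
In years: 8.58326 / 2 = 4.29163 years.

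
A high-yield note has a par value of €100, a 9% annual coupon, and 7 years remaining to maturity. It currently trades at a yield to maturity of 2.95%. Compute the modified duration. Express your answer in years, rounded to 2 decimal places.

5.57 years

Periodic yield y = 0.0295. First find Macaulay duration:
  t   CF        PV=CF/(1+0.0295)^t    t·PV
  1         9.00         8.7421         8.7421
  2         9.00         8.4916        16.9832
  3         9.00         8.2483        24.7448
  4         9.00         8.0119        32.0477
  5         9.00         7.7823        38.9117
  6         9.00         7.5593        45.3561
  7       109.00        88.9287       622.5010
  Σ                    137.7643       789.2868
P = 137.7643; Macaulay duration = 789.2868 / 137.7643 = 5.72925 years.
Modified duration = D_Mac / (1 + y) = 5.72925 / 1.0295 = 5.56508 years.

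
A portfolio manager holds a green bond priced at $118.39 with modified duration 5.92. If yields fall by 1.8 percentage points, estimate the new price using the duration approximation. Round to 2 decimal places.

Duration approximation: ΔP/P ≈ -D_mod · Δy = -5.92 × (-0.018) = +0.106560.
New price ≈ 118.39 × (1 + 0.106560) = 131.0056384.

$131.01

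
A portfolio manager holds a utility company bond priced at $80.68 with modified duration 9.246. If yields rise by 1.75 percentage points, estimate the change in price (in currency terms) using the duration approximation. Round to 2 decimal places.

-$13.05

Duration approximation: ΔP/P ≈ -D_mod · Δy = -9.246 × (+0.0175) = -0.161805.
ΔP ≈ 80.68 × (-0.161805) = -13.0544274.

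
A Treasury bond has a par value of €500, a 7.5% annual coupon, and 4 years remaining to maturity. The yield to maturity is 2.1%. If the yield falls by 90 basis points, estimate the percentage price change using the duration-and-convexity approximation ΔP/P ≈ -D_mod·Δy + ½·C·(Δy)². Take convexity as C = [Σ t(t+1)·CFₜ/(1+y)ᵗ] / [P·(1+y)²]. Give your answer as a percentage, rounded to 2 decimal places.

With y = 0.021:
  t   CF        PV=CF/(1+0.021)^t    t·PV        t(t+1)·PV
  1        37.50        36.7287        36.7287          73.4574
  2        37.50        35.9733        71.9465         215.8396
  3        37.50        35.2334       105.7001         422.8003
  4       537.50       494.6244     1,978.4974       9,892.4872
  Σ                    602.5597     2,192.8727      10,604.5844
P = 602.5597; D_Mac = 3.63926 yrs; D_mod = 3.56441 yrs; C = 16.88271.
Duration effect: -3.56441 × (-0.009) = +0.032080
Convexity effect: 0.5 × 16.88271 × (-0.009)² = +0.0006837
ΔP/P ≈ +0.032080 + 0.0006837 = +0.032763 = +3.2763%.

+3.28%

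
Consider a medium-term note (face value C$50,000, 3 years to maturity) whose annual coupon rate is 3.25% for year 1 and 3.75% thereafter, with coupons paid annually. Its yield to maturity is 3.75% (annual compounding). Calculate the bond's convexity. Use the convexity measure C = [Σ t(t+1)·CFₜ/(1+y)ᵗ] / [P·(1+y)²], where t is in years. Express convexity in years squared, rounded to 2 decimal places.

With y = 0.0375:
  t   CF        PV=CF/(1+0.0375)^t    t·PV        t(t+1)·PV
  1     1,625.00     1,566.2651     1,566.2651       3,132.5301
  2     1,875.00     1,741.9074     3,483.8148      10,451.4443
  3    51,875.00    46,450.8637   139,352.5911     557,410.3643
  Σ                 49,759.0361   144,402.6709     570,994.3388
P = 49,759.0361.
Convexity = Σ t(t+1)·PV / [P·(1+y)²] = 570,994.3388 / (49,759.0361 × 1.076406) = 10.66065.

10.66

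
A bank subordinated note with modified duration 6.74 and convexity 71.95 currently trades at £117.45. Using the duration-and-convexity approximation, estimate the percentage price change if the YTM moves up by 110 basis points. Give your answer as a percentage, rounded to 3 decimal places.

Duration effect: -D_mod·Δy = -6.74 × (+0.011) = -0.074140
Convexity effect: ½·C·(Δy)² = 0.5 × 71.95 × (0.011)² = +0.004352975
ΔP/P ≈ -0.074140 + 0.004352975 = -0.069787025
= -6.9787025%.

-6.979%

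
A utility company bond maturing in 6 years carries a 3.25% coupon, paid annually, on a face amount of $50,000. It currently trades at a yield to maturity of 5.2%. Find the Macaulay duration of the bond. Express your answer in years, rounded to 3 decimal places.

Periodic yield y = 0.052. Discount each cash flow and weight by its year:
  t   CF        PV=CF/(1+0.052)^t    t·PV
  1     1,625.00     1,544.6768     1,544.6768
  2     1,625.00     1,468.3240     2,936.6479
  3     1,625.00     1,395.7452     4,187.2356
  4     1,625.00     1,326.7540     5,307.0160
  5     1,625.00     1,261.1730     6,305.8650
  6    51,625.00    38,086.0230   228,516.1382
  Σ                 45,082.6960   248,797.5796
Price P = Σ PV = 45,082.6960.
Macaulay duration = Σ(t·PV) / P = 248,797.5796 / 45,082.6960 = 5.51869 years.

5.519 years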